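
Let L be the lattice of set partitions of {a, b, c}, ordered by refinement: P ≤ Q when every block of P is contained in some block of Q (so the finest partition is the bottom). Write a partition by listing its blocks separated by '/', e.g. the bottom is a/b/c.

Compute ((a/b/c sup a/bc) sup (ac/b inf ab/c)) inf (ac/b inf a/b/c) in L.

a/b/c

a/b/c ∨ a/bc = a/bc
ac/b ∧ ab/c = a/b/c
a/bc ∨ a/b/c = a/bc
ac/b ∧ a/b/c = a/b/c
a/bc ∧ a/b/c = a/b/c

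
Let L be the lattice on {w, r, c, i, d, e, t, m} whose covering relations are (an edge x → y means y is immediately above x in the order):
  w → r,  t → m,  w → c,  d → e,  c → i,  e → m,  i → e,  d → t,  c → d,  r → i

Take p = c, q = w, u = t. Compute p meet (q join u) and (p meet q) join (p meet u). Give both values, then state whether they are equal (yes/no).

q join u = t, so p meet (q join u) = c meet t = c.
p meet q = w and p meet u = c, so (p meet q) join (p meet u) = w join c = c.
Equal: yes.

c; c; yes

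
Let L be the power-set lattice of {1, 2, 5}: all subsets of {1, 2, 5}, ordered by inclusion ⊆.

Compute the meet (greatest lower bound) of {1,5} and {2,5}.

Under ⊆, meet is intersection: {1,5} ∩ {2,5} = {5}.

{5}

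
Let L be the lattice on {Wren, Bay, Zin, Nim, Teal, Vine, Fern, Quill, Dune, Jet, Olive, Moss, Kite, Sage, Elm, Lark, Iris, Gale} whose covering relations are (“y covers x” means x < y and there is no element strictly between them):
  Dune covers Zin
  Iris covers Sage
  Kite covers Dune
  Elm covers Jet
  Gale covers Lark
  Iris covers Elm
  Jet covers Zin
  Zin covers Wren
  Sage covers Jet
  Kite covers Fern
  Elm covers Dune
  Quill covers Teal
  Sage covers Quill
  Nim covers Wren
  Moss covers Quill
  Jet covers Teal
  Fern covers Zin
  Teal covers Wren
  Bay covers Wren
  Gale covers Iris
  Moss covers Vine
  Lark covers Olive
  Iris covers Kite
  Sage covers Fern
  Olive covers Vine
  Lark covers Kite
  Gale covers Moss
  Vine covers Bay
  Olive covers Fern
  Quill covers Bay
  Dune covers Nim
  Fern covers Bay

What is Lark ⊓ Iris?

Common lower bounds of {Lark, Iris}: Bay, Dune, Fern, Kite, Nim, Wren, Zin.
The greatest among these is Kite.

Kite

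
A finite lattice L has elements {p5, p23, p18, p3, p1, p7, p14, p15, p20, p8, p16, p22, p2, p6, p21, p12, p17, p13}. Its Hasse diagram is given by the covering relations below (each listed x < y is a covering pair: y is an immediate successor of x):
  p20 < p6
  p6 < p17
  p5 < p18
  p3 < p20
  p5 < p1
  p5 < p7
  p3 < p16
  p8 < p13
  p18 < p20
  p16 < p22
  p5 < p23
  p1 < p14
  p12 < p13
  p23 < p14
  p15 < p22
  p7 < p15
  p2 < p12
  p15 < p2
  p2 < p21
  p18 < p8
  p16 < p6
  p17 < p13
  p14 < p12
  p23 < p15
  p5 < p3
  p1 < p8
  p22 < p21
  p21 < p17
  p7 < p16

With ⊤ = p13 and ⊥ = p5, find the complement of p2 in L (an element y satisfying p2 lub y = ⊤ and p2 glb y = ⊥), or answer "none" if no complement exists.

p8

Need y with p2 ∨ y = p13 and p2 ∧ y = p5.
Checking each element gives: p8.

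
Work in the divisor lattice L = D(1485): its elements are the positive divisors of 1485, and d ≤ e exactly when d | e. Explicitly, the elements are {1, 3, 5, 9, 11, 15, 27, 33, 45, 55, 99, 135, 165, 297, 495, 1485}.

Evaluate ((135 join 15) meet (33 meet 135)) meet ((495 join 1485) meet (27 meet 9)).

3

135 ∨ 15 = 135
33 ∧ 135 = 3
135 ∧ 3 = 3
495 ∨ 1485 = 1485
27 ∧ 9 = 9
1485 ∧ 9 = 9
3 ∧ 9 = 3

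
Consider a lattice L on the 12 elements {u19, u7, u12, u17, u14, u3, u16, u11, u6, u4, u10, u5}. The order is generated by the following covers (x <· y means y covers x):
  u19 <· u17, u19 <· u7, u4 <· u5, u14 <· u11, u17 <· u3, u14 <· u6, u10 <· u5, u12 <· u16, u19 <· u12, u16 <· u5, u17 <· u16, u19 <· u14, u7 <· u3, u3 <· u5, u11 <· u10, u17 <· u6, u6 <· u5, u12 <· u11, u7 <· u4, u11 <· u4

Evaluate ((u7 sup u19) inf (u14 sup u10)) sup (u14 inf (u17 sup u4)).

u7 ∨ u19 = u7
u14 ∨ u10 = u10
u7 ∧ u10 = u19
u17 ∨ u4 = u5
u14 ∧ u5 = u14
u19 ∨ u14 = u14

u14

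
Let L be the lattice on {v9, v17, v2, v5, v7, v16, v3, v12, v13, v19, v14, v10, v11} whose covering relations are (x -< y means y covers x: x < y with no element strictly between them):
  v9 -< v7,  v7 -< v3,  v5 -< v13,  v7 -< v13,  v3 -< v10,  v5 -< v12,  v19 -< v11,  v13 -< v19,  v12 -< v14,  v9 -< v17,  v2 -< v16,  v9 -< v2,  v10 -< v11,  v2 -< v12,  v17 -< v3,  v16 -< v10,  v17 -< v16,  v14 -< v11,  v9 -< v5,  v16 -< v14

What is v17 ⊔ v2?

v16

Common upper bounds of {v17, v2}: v10, v11, v14, v16.
The least among these is v16.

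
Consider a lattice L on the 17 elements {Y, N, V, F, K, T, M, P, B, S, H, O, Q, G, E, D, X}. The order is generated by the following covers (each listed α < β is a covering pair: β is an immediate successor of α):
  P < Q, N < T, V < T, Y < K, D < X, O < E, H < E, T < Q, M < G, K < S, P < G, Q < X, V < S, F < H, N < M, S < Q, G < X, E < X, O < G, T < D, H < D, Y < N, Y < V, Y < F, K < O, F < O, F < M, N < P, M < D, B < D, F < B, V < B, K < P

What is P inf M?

Common lower bounds of {P, M}: N, Y.
The greatest among these is N.

N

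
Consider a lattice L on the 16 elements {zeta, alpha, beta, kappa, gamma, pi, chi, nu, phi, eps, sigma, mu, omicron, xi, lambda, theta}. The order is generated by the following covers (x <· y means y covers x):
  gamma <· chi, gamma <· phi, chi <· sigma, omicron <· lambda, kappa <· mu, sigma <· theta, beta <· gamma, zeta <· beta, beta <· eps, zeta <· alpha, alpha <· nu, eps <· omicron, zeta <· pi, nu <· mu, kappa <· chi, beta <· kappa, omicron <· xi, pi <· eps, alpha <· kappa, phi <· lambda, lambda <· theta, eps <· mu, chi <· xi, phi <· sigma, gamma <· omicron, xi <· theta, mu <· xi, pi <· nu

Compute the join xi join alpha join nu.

Common upper bounds of {xi, alpha, nu}: theta, xi.
The least among these is xi.

xi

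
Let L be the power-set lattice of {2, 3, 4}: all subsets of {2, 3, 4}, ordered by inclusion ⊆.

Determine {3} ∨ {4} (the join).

Common upper bounds of {{3}, {4}}: {2,3,4}, {3,4}.
The least among these is {3,4}.

{3,4}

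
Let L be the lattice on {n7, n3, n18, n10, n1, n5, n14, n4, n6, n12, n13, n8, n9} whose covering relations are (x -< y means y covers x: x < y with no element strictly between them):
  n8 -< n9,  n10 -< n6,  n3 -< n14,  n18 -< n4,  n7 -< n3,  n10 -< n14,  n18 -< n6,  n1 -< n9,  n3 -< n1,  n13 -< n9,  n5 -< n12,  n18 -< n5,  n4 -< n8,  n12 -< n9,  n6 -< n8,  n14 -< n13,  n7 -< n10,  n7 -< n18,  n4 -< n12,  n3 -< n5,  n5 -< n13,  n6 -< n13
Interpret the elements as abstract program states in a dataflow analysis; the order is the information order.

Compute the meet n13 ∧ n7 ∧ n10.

Common lower bounds of {n13, n7, n10}: n7.
The greatest among these is n7.

n7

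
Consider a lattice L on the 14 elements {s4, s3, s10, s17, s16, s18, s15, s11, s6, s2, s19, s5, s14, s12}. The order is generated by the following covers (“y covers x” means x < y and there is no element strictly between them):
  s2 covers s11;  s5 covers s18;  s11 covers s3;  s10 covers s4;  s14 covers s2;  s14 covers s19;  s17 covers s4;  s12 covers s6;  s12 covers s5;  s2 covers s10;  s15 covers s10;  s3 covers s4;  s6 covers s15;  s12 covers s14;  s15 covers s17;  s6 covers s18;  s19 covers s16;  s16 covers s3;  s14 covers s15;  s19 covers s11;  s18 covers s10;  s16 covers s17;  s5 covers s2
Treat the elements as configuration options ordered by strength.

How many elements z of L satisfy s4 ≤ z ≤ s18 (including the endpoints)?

3

The interval [s4, s18] = {s10, s18, s4}, which has 3 elements.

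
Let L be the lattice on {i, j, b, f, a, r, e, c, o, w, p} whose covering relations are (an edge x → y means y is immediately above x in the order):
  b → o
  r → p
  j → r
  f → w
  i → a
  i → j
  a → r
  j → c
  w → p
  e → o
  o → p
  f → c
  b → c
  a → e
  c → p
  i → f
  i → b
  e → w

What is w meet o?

Common lower bounds of {w, o}: a, e, i.
The greatest among these is e.

e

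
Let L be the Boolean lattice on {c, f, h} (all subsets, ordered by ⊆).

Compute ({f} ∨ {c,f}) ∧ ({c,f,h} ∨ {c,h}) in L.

{f} ∨ {c,f} = {c,f}
{c,f,h} ∨ {c,h} = {c,f,h}
{c,f} ∧ {c,f,h} = {c,f}

{c,f}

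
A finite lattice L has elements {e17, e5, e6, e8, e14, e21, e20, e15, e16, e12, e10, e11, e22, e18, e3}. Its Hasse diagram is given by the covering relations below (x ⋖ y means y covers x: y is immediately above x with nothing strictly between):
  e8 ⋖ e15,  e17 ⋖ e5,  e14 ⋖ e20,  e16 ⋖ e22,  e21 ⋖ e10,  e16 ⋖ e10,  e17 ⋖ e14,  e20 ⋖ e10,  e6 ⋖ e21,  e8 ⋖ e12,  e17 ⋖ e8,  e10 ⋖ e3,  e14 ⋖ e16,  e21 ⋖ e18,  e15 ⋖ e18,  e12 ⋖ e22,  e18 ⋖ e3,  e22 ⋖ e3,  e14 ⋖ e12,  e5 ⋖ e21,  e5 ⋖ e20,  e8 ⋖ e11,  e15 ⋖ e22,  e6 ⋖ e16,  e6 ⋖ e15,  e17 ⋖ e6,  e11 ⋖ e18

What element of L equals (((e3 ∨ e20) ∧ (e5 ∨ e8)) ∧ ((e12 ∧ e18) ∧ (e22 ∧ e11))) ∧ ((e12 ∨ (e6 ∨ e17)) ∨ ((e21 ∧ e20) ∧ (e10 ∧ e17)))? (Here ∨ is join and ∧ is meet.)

e3 ∨ e20 = e3
e5 ∨ e8 = e18
e3 ∧ e18 = e18
e12 ∧ e18 = e8
e22 ∧ e11 = e8
e8 ∧ e8 = e8
e18 ∧ e8 = e8
e6 ∨ e17 = e6
e12 ∨ e6 = e22
e21 ∧ e20 = e5
e10 ∧ e17 = e17
e5 ∧ e17 = e17
e22 ∨ e17 = e22
e8 ∧ e22 = e8

e8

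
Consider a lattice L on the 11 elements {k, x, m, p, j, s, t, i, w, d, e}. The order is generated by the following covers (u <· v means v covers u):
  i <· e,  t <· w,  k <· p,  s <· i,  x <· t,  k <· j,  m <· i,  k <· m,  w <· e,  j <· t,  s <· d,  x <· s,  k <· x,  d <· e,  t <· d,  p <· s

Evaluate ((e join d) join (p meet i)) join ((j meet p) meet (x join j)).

e

e ∨ d = e
p ∧ i = p
e ∨ p = e
j ∧ p = k
x ∨ j = t
k ∧ t = k
e ∨ k = e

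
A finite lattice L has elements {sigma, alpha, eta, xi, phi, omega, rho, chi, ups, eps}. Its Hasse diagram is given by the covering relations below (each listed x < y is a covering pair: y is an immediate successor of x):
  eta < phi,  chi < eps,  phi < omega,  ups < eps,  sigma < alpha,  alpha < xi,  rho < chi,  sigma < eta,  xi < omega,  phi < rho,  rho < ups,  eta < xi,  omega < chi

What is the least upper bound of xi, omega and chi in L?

chi

Common upper bounds of {xi, omega, chi}: chi, eps.
The least among these is chi.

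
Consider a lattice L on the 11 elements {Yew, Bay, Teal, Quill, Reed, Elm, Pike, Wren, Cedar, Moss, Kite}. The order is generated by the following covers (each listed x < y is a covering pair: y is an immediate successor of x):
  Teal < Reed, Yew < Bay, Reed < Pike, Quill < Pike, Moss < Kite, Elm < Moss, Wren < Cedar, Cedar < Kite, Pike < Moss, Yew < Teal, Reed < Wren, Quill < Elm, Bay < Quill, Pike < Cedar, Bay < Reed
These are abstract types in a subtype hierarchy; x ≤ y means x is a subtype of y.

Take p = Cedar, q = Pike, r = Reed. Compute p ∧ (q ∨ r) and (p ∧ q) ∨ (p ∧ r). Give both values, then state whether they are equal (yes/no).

Pike; Pike; yes

q ∨ r = Pike, so p ∧ (q ∨ r) = Cedar ∧ Pike = Pike.
p ∧ q = Pike and p ∧ r = Reed, so (p ∧ q) ∨ (p ∧ r) = Pike ∨ Reed = Pike.
Equal: yes.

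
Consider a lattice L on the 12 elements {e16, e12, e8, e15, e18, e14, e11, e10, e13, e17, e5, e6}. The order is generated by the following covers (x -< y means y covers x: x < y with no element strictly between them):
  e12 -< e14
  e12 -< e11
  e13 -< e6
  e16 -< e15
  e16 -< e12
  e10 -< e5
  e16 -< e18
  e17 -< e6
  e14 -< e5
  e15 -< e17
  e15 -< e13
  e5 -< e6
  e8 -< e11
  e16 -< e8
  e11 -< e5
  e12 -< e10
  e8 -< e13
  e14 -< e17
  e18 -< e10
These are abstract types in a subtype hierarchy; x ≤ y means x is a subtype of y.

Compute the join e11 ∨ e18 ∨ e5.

Common upper bounds of {e11, e18, e5}: e5, e6.
The least among these is e5.

e5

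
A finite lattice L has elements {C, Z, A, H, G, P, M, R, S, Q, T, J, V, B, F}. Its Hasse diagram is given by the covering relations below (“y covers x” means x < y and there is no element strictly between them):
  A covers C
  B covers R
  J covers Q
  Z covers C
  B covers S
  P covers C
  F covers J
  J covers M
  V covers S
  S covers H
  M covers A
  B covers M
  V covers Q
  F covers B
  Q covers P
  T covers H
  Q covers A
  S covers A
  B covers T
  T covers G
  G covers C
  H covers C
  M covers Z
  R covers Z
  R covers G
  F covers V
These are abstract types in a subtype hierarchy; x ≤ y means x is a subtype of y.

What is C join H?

Common upper bounds of {C, H}: B, F, H, S, T, V.
The least among these is H.

H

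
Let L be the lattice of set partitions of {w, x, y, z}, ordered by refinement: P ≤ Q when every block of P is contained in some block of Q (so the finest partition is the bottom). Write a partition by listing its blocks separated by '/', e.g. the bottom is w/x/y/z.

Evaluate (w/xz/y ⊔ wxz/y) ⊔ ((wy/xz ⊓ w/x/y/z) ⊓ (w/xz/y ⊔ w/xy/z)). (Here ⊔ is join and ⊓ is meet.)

w/xz/y ∨ wxz/y = wxz/y
wy/xz ∧ w/x/y/z = w/x/y/z
w/xz/y ∨ w/xy/z = w/xyz
w/x/y/z ∧ w/xyz = w/x/y/z
wxz/y ∨ w/x/y/z = wxz/y

wxz/y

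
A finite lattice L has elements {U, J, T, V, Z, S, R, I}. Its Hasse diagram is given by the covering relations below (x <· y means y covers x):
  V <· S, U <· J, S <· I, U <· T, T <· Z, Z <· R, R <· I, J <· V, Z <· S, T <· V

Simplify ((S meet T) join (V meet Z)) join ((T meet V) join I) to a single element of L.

I

S ∧ T = T
V ∧ Z = T
T ∨ T = T
T ∧ V = T
T ∨ I = I
T ∨ I = I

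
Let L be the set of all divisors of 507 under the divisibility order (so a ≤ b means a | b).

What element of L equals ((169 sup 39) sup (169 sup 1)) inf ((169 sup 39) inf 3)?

169 ∨ 39 = 507
169 ∨ 1 = 169
507 ∨ 169 = 507
169 ∨ 39 = 507
507 ∧ 3 = 3
507 ∧ 3 = 3

3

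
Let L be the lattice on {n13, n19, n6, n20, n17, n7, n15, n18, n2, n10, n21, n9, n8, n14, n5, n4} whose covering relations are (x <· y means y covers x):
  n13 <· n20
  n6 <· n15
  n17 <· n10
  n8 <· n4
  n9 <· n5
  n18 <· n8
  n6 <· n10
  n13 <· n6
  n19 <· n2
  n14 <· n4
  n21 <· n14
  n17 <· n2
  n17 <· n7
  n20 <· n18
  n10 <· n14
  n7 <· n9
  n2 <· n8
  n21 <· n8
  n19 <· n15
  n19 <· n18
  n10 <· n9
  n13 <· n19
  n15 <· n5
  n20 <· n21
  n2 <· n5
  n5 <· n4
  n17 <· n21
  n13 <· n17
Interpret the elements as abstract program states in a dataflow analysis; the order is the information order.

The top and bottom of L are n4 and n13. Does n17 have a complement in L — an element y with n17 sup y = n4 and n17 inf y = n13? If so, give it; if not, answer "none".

none

For every candidate y, either n17 ∨ y ≠ n4 or n17 ∧ y ≠ n13; no complement exists.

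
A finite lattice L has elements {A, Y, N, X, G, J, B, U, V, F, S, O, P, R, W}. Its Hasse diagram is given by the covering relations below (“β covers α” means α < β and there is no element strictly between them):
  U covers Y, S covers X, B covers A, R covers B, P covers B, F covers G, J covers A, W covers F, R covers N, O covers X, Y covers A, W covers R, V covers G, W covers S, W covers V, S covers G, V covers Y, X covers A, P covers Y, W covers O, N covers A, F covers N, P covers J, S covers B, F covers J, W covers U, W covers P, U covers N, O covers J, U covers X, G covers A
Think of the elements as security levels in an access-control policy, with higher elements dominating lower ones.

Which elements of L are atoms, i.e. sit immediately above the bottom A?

B, G, J, N, X, Y

The atoms are exactly the elements that cover A: B, G, J, N, X, Y.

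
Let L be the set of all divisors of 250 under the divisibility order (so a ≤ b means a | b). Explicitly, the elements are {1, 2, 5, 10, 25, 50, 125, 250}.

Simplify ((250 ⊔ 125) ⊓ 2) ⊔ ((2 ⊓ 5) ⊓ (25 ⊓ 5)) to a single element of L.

250 ∨ 125 = 250
250 ∧ 2 = 2
2 ∧ 5 = 1
25 ∧ 5 = 5
1 ∧ 5 = 1
2 ∨ 1 = 2

2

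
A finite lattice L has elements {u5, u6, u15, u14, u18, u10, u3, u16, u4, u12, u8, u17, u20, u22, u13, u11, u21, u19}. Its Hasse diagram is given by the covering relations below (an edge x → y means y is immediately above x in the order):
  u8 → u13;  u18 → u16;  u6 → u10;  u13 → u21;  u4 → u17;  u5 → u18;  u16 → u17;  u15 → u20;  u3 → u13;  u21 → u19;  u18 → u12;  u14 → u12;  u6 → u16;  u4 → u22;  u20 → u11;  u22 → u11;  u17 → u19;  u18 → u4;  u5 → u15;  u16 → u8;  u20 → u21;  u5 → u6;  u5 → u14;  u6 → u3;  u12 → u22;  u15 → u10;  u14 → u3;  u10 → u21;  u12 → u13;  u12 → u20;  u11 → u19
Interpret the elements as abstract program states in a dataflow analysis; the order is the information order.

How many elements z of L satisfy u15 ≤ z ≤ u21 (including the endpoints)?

4

The interval [u15, u21] = {u10, u15, u20, u21}, which has 4 elements.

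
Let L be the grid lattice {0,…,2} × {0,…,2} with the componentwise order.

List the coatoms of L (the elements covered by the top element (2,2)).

The coatoms are exactly the elements covered by (2,2): (1,2), (2,1).

(1,2), (2,1)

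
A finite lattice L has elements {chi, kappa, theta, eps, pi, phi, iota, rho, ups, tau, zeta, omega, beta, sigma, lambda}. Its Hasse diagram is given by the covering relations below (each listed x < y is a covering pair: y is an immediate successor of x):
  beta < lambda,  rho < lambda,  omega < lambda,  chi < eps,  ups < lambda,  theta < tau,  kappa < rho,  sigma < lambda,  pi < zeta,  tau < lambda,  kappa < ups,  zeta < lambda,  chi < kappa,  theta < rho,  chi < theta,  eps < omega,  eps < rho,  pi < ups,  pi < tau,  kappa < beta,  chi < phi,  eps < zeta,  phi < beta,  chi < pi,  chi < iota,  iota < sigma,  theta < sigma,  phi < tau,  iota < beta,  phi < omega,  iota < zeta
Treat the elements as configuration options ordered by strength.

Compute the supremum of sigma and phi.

lambda

Common upper bounds of {sigma, phi}: lambda.
The least among these is lambda.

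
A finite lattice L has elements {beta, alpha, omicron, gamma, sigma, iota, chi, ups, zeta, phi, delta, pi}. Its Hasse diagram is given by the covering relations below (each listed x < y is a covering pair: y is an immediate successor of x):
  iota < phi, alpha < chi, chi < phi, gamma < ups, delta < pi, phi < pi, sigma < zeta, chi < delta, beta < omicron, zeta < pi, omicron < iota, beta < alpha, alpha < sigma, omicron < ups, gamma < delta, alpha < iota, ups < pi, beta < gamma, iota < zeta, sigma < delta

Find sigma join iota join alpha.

Common upper bounds of {sigma, iota, alpha}: pi, zeta.
The least among these is zeta.

zeta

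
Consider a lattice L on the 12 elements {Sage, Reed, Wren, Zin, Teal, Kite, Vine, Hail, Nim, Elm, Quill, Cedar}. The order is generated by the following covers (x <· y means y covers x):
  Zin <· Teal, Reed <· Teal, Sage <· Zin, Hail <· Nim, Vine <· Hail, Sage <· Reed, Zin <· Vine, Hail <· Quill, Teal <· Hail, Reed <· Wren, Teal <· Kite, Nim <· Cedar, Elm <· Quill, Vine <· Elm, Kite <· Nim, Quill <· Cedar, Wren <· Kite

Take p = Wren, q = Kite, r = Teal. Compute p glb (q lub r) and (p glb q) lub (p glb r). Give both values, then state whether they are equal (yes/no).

q lub r = Kite, so p glb (q lub r) = Wren glb Kite = Wren.
p glb q = Wren and p glb r = Reed, so (p glb q) lub (p glb r) = Wren lub Reed = Wren.
Equal: yes.

Wren; Wren; yes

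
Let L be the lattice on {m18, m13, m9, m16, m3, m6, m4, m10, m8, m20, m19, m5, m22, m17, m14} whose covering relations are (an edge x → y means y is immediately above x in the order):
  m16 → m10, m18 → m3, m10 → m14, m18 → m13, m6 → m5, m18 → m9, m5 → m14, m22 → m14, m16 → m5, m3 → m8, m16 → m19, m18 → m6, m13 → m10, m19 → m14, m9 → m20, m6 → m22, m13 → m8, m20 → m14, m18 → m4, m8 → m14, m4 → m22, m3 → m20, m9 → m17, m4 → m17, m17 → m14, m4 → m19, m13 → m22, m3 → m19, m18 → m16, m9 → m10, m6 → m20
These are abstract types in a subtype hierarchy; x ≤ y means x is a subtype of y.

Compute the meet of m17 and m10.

Common lower bounds of {m17, m10}: m18, m9.
The greatest among these is m9.

m9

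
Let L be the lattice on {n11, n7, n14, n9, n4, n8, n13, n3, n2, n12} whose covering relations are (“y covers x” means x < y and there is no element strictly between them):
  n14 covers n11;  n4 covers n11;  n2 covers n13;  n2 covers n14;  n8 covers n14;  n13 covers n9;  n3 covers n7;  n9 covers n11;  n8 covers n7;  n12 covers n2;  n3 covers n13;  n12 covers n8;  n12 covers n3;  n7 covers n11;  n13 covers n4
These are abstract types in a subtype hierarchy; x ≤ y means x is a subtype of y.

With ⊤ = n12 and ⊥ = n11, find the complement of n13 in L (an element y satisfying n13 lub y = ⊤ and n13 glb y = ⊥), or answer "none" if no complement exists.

n8

Need y with n13 ∨ y = n12 and n13 ∧ y = n11.
Checking each element gives: n8.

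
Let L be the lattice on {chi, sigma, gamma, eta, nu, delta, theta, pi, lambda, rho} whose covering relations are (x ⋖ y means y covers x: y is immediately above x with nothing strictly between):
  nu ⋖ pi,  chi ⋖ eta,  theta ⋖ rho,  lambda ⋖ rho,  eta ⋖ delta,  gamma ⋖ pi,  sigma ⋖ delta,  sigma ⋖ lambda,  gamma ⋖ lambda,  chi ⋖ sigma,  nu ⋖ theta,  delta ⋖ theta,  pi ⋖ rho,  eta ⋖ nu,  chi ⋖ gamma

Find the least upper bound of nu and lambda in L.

Common upper bounds of {nu, lambda}: rho.
The least among these is rho.

rho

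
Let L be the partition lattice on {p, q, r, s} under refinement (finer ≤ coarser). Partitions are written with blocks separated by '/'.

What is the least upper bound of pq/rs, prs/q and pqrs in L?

The join of pq/rs, prs/q, pqrs merges any blocks that overlap across the partitions, giving pqrs.

pqrs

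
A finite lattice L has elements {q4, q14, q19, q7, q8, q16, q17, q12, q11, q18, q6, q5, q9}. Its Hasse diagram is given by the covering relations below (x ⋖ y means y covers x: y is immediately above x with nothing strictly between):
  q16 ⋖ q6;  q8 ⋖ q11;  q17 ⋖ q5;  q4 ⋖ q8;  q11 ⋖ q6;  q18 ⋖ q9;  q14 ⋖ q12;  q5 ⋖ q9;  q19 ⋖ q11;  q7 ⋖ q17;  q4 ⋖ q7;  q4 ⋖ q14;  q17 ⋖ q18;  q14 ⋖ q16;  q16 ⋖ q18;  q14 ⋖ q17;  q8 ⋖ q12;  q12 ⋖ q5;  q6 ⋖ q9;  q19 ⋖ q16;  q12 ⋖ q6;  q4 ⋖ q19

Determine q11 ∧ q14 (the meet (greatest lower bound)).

Common lower bounds of {q11, q14}: q4.
The greatest among these is q4.

q4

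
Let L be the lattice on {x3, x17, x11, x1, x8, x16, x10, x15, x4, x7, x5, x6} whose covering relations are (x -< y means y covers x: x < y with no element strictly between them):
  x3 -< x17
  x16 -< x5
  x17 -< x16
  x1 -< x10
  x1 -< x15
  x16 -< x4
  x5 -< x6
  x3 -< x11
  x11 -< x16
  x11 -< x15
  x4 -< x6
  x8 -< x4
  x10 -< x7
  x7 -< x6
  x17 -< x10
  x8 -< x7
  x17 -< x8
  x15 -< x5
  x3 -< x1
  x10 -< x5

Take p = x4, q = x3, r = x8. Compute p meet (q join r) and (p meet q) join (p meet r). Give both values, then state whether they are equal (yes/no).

x8; x8; yes

q join r = x8, so p meet (q join r) = x4 meet x8 = x8.
p meet q = x3 and p meet r = x8, so (p meet q) join (p meet r) = x3 join x8 = x8.
Equal: yes.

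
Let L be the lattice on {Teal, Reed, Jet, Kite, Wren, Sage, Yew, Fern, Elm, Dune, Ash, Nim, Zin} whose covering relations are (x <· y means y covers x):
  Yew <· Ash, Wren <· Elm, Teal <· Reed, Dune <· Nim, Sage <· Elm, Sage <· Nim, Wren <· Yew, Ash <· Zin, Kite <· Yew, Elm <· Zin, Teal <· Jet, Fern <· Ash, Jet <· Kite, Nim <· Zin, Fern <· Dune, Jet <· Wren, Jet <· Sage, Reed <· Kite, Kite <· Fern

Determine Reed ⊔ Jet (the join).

Common upper bounds of {Reed, Jet}: Ash, Dune, Fern, Kite, Nim, Yew, Zin.
The least among these is Kite.

Kite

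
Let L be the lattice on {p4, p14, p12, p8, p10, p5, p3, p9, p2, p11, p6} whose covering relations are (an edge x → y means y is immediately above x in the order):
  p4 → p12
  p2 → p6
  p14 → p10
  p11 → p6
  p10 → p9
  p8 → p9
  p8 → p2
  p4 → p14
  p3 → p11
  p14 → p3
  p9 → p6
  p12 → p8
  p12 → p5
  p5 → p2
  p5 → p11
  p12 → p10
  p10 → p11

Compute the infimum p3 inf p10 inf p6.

Common lower bounds of {p3, p10, p6}: p14, p4.
The greatest among these is p14.

p14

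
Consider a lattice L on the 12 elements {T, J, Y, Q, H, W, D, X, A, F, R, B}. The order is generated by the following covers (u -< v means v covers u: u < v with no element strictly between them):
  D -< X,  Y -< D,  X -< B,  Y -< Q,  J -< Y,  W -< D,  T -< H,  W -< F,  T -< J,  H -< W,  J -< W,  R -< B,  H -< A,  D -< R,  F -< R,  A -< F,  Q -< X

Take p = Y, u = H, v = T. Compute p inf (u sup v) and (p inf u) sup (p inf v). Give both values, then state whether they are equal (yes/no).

u sup v = H, so p inf (u sup v) = Y inf H = T.
p inf u = T and p inf v = T, so (p inf u) sup (p inf v) = T sup T = T.
Equal: yes.

T; T; yes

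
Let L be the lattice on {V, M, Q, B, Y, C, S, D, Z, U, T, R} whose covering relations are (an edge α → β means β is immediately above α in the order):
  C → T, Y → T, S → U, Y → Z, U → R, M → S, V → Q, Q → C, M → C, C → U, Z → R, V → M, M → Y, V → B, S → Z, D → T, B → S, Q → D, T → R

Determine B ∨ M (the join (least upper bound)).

Common upper bounds of {B, M}: R, S, U, Z.
The least among these is S.

S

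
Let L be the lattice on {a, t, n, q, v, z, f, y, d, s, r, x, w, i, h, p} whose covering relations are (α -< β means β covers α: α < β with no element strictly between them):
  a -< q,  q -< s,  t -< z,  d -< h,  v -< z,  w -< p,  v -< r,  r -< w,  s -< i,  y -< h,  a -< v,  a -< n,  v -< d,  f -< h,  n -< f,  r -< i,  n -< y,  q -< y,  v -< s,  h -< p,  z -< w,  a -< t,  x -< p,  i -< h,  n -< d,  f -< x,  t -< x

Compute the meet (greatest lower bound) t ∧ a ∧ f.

Common lower bounds of {t, a, f}: a.
The greatest among these is a.

a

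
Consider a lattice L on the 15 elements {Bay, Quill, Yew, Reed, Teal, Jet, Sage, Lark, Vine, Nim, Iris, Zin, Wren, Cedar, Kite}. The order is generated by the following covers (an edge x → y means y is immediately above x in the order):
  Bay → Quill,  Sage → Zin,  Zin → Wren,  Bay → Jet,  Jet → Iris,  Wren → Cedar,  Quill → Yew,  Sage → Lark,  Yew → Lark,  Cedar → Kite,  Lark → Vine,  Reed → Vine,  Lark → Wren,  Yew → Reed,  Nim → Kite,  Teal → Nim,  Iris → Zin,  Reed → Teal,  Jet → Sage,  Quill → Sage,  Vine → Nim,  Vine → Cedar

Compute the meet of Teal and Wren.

Yew

Common lower bounds of {Teal, Wren}: Bay, Quill, Yew.
The greatest among these is Yew.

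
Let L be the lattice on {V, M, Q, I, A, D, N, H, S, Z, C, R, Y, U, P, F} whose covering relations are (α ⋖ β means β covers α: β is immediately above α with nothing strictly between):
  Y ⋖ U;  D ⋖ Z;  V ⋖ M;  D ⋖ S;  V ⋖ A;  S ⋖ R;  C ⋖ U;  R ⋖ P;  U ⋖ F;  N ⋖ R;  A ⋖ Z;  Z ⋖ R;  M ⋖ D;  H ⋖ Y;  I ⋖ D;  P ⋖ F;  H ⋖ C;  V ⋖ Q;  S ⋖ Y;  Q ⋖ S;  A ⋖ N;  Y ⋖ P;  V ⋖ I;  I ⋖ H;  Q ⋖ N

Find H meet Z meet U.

I

Common lower bounds of {H, Z, U}: I, V.
The greatest among these is I.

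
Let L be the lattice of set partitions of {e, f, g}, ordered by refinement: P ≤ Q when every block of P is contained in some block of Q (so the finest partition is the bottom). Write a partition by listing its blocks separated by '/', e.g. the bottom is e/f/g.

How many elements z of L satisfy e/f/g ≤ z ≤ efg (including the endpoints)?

5

The interval [e/f/g, efg] = {e/f/g, e/fg, ef/g, efg, eg/f}, which has 5 elements.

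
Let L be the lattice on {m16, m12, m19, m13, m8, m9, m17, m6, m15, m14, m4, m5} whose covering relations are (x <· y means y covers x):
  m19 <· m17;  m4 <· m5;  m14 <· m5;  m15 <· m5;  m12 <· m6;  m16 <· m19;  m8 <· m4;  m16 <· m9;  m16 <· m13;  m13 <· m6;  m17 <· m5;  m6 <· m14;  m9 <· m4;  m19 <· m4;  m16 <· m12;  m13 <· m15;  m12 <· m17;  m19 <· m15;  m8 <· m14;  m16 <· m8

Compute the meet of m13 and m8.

m16

Common lower bounds of {m13, m8}: m16.
The greatest among these is m16.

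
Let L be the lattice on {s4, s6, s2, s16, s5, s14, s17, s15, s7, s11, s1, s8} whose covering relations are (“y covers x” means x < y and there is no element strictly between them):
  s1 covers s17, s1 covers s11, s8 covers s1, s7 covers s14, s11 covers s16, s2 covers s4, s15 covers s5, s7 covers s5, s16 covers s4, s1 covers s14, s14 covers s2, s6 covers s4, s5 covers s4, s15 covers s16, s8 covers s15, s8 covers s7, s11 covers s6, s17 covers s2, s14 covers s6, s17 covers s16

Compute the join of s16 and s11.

s11

Common upper bounds of {s16, s11}: s1, s11, s8.
The least among these is s11.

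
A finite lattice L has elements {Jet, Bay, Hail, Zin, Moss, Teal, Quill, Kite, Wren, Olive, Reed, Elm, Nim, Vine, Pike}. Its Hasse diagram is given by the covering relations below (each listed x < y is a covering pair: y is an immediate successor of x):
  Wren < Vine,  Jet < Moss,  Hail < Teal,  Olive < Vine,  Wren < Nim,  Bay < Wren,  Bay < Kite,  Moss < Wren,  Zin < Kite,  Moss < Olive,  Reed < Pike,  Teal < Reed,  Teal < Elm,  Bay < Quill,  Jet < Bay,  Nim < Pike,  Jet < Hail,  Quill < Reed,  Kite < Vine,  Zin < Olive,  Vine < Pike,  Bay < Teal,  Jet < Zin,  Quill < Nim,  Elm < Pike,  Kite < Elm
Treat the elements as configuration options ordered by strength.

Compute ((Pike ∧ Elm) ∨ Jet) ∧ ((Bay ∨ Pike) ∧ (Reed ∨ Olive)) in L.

Pike ∧ Elm = Elm
Elm ∨ Jet = Elm
Bay ∨ Pike = Pike
Reed ∨ Olive = Pike
Pike ∧ Pike = Pike
Elm ∧ Pike = Elm

Elm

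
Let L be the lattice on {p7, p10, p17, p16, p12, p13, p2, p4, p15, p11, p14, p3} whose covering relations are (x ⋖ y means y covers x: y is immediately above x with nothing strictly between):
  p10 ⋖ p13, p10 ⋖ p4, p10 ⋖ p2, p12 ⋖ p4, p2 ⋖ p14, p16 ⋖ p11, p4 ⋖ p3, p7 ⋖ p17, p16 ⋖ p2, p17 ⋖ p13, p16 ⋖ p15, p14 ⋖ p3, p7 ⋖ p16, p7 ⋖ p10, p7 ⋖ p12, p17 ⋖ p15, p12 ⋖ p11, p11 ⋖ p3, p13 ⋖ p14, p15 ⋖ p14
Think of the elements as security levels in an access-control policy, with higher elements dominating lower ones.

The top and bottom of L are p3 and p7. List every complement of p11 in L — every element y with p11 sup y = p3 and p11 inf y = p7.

Need y with p11 ∨ y = p3 and p11 ∧ y = p7.
Checking each element gives: p10, p13, p17.

p10, p13, p17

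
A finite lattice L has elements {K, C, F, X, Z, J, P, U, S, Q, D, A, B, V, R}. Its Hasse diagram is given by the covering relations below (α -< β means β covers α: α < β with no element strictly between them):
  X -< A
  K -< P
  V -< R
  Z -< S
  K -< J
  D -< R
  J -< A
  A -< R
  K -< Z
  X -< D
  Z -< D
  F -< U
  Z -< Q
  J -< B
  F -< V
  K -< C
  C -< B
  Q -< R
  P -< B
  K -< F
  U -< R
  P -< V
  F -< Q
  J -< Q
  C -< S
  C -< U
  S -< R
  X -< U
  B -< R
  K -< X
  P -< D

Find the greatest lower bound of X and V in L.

K

Common lower bounds of {X, V}: K.
The greatest among these is K.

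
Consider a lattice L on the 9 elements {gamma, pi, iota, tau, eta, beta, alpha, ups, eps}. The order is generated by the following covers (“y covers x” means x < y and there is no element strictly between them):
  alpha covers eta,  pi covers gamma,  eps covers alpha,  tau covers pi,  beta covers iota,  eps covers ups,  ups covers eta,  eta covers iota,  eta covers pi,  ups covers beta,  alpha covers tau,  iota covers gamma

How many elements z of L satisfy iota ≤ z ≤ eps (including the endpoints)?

6

The interval [iota, eps] = {alpha, beta, eps, eta, iota, ups}, which has 6 elements.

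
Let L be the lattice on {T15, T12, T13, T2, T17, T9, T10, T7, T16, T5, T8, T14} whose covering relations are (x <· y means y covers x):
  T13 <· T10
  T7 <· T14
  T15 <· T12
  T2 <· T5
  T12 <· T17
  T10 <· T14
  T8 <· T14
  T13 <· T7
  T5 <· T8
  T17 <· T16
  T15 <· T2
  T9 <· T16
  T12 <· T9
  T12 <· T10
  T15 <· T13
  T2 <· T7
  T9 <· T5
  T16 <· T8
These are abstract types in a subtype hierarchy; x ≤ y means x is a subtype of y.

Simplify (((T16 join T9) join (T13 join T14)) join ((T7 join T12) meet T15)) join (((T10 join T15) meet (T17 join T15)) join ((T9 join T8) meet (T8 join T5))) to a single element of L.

T16 ∨ T9 = T16
T13 ∨ T14 = T14
T16 ∨ T14 = T14
T7 ∨ T12 = T14
T14 ∧ T15 = T15
T14 ∨ T15 = T14
T10 ∨ T15 = T10
T17 ∨ T15 = T17
T10 ∧ T17 = T12
T9 ∨ T8 = T8
T8 ∨ T5 = T8
T8 ∧ T8 = T8
T12 ∨ T8 = T8
T14 ∨ T8 = T14

T14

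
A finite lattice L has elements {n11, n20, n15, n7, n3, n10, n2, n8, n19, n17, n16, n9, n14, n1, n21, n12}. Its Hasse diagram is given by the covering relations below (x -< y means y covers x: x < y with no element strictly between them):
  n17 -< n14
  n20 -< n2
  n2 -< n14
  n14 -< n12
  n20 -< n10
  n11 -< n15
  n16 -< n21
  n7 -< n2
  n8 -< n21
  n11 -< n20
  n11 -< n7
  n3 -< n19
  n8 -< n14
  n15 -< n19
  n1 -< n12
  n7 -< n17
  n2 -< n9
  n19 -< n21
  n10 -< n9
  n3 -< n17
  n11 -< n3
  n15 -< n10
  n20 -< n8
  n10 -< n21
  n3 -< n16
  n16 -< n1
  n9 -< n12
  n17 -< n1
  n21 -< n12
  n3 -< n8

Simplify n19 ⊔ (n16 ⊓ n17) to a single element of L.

n16 ∧ n17 = n3
n19 ∨ n3 = n19

n19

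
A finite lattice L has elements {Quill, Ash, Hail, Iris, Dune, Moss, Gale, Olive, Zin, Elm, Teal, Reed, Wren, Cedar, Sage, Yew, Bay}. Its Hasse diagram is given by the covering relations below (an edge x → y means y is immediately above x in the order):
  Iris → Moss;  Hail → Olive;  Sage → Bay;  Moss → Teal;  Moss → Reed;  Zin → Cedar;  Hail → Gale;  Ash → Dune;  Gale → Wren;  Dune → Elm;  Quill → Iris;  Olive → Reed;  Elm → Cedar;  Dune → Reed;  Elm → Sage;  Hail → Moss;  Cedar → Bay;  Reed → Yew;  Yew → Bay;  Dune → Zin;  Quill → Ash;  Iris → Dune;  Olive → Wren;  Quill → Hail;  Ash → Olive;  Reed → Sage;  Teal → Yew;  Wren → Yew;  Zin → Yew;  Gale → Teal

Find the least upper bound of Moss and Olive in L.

Reed

Common upper bounds of {Moss, Olive}: Bay, Reed, Sage, Yew.
The least among these is Reed.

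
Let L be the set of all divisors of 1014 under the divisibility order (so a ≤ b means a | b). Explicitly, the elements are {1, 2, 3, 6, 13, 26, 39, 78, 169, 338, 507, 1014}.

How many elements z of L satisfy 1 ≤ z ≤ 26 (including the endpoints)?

4

The interval [1, 26] = {1, 13, 2, 26}, which has 4 elements.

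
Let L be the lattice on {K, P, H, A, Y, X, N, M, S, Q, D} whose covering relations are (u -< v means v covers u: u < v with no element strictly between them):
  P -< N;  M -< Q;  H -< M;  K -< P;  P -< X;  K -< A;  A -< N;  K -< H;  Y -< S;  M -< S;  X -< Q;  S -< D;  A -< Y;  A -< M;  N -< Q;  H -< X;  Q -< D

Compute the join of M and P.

Common upper bounds of {M, P}: D, Q.
The least among these is Q.

Q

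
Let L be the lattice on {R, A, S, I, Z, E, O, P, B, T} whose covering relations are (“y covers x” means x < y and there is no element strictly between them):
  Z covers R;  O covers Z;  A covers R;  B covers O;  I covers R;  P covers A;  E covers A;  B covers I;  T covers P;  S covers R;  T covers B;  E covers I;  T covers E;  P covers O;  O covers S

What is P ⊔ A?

P

Common upper bounds of {P, A}: P, T.
The least among these is P.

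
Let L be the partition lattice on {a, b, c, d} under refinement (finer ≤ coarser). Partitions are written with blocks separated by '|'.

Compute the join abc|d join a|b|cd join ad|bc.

abcd

The join of abc|d, a|b|cd, ad|bc merges any blocks that overlap across the partitions, giving abcd.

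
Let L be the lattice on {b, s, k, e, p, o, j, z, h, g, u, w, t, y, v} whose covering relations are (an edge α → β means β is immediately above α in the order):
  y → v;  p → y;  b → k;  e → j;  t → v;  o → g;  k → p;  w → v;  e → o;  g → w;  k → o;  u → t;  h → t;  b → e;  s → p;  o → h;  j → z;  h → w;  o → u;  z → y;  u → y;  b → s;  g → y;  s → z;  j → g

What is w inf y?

Common lower bounds of {w, y}: b, e, g, j, k, o.
The greatest among these is g.

g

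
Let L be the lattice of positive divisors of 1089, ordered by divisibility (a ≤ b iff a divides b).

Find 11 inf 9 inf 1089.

In the divisibility order, the meet is the greatest common divisor: gcd(11, 9, 1089) = 1.

1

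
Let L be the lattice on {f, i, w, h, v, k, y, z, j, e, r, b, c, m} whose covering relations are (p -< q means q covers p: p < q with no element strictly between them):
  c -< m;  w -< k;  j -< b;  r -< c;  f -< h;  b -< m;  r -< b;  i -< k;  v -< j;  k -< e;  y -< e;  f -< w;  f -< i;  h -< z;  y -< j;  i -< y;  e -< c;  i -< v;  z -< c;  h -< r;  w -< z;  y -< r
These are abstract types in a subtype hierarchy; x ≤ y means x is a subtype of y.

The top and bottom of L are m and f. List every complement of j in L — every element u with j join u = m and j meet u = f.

w, z

Need u with j ∨ u = m and j ∧ u = f.
Checking each element gives: w, z.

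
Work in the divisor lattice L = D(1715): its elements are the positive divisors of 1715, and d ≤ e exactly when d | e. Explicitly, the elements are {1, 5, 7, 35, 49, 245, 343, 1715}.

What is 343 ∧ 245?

49

Common lower bounds of {343, 245}: 1, 49, 7.
The greatest among these is 49.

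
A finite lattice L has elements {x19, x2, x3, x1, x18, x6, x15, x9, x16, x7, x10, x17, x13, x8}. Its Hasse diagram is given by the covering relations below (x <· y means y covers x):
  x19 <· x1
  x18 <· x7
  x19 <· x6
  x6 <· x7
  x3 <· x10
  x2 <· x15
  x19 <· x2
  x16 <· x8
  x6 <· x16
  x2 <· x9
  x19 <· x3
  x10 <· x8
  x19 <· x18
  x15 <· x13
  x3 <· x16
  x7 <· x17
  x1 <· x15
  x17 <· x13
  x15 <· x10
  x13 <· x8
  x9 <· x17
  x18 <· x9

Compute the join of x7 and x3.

x8

Common upper bounds of {x7, x3}: x8.
The least among these is x8.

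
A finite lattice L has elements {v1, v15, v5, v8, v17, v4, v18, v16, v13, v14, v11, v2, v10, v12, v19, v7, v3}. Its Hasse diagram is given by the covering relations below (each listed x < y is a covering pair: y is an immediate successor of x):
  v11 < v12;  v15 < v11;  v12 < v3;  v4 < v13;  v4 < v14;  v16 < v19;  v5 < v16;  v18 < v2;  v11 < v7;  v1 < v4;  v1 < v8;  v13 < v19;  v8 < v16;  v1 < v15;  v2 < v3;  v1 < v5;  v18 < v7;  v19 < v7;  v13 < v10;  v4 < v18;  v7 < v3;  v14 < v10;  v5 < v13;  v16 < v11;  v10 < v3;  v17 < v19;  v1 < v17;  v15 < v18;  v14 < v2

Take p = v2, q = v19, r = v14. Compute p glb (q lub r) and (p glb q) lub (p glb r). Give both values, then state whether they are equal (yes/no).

v2; v14; no

q lub r = v3, so p glb (q lub r) = v2 glb v3 = v2.
p glb q = v4 and p glb r = v14, so (p glb q) lub (p glb r) = v4 lub v14 = v14.
Equal: no.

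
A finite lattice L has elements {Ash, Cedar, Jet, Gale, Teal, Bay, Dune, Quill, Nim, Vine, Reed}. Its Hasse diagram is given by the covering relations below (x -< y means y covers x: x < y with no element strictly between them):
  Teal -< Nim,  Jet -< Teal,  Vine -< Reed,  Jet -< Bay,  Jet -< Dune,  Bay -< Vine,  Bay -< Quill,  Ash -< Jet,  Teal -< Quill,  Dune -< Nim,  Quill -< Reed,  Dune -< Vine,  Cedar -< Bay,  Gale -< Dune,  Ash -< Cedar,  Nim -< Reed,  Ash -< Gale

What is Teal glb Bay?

Common lower bounds of {Teal, Bay}: Ash, Jet.
The greatest among these is Jet.

Jet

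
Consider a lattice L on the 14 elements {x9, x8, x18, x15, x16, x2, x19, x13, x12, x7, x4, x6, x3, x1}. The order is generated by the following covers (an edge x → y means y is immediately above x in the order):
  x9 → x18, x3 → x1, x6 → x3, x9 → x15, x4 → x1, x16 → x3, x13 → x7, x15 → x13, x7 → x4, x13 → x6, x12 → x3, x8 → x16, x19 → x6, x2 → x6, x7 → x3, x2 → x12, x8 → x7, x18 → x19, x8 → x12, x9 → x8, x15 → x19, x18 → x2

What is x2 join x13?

x6

Common upper bounds of {x2, x13}: x1, x3, x6.
The least among these is x6.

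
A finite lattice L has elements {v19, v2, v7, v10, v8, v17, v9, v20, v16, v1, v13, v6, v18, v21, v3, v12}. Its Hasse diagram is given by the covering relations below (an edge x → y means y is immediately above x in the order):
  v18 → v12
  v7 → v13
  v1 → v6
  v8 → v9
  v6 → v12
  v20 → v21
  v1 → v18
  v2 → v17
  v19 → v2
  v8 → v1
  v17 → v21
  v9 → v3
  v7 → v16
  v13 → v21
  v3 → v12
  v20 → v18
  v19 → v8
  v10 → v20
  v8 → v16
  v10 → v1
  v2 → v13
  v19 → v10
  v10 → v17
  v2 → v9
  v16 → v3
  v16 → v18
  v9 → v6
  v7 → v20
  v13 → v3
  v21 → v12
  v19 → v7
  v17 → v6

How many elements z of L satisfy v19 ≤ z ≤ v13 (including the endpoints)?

The interval [v19, v13] = {v13, v19, v2, v7}, which has 4 elements.

4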